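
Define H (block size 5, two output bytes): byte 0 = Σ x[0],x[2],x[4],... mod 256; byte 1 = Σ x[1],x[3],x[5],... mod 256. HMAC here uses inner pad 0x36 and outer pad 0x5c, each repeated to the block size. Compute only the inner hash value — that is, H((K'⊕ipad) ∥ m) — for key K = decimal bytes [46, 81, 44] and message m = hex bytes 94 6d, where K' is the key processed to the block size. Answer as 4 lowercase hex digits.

Key decimal bytes [46, 81, 44] = 2e 51 2c is 3 bytes ≤ B = 5; zero-pad to 5 bytes: K' = 2e 51 2c 00 00.
K' ⊕ ipad = 18 67 1a 36 36.
Inner input = 18 67 1a 36 36 ∥ 94 6d.
Inner hash: even-index sum = 213 mod 256 = 213; odd-index sum = 305 mod 256 = 49 → d5 31.

d531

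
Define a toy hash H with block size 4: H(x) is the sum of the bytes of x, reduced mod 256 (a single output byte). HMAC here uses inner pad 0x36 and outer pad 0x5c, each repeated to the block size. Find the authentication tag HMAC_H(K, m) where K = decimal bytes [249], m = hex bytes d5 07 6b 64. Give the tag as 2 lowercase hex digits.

d5

Key decimal bytes [249] = f9 is 1 byte ≤ B = 4; zero-pad to 4 bytes: K' = f9 00 00 00.
K' ⊕ ipad = cf 36 36 36.  K' ⊕ opad = a5 5c 5c 5c.
Inner input = (K'⊕ipad) ∥ m = cf 36 36 36 ∥ d5 07 6b 64.
Inner hash: sum = 207+54+54+54+213+7+107+100 = 796; mod 256 = 28 → 1c.
Outer input = (K'⊕opad) ∥ inner = a5 5c 5c 5c ∥ 1c.
Outer hash (tag): sum = 165+92+92+92+28 = 469; mod 256 = 213 → d5.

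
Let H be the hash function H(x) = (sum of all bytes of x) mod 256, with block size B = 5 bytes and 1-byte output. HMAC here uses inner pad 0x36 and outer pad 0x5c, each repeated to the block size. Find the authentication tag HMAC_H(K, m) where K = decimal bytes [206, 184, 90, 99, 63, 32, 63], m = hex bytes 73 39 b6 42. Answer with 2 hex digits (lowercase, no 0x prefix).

80

Key decimal bytes [206, 184, 90, 99, 63, 32, 63] = ce b8 5a 63 3f 20 3f is 7 bytes > B = 5, so hash it first: H(key) = e1, then zero-pad to 5 bytes: K' = e1 00 00 00 00.
K' ⊕ ipad = d7 36 36 36 36.  K' ⊕ opad = bd 5c 5c 5c 5c.
Inner input = (K'⊕ipad) ∥ m = d7 36 36 36 36 ∥ 73 39 b6 42.
Inner hash: sum = 215+54+54+54+54+115+57+182+66 = 851; mod 256 = 83 → 53.
Outer input = (K'⊕opad) ∥ inner = bd 5c 5c 5c 5c ∥ 53.
Outer hash (tag): sum = 189+92+92+92+92+83 = 640; mod 256 = 128 → 80.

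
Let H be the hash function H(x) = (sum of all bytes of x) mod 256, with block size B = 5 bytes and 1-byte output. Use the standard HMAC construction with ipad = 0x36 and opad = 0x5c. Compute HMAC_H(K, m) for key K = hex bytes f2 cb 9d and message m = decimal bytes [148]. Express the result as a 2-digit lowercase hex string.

2a

Key hex bytes f2 cb 9d is 3 bytes ≤ B = 5; zero-pad to 5 bytes: K' = f2 cb 9d 00 00.
K' ⊕ ipad = c4 fd ab 36 36.  K' ⊕ opad = ae 97 c1 5c 5c.
Inner input = (K'⊕ipad) ∥ m = c4 fd ab 36 36 ∥ 94.
Inner hash: sum = 196+253+171+54+54+148 = 876; mod 256 = 108 → 6c.
Outer input = (K'⊕opad) ∥ inner = ae 97 c1 5c 5c ∥ 6c.
Outer hash (tag): sum = 174+151+193+92+92+108 = 810; mod 256 = 42 → 2a.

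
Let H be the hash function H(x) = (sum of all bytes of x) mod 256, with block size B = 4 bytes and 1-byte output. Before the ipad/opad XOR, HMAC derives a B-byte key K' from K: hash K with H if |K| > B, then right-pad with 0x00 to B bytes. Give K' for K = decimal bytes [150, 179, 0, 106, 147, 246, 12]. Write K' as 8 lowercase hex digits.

|K| = 7 > B = 4, so first hash the key.
H(K): sum = 150+179+0+106+147+246+12 = 840; mod 256 = 72 → 48.
Zero-pad H(K) = 48 to 4 bytes: K' = 48 00 00 00.

48000000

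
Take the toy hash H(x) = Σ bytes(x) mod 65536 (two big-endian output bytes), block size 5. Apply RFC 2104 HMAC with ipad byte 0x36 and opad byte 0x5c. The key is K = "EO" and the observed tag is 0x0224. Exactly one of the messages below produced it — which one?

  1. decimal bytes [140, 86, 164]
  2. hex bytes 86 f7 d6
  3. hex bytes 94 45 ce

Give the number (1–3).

2

Key "EO" = 45 4f is 2 bytes ≤ B = 5; zero-pad to 5 bytes: K' = 45 4f 00 00 00.
K' ⊕ ipad = 73 79 36 36 36; K' ⊕ opad = 19 13 5c 5c 5c.
m1: inner = H(73 79 36 36 36 8c 56 a4) = 03 14; tag = H(19 13 5c 5c 5c 03 14) = 0157
m2: inner = H(73 79 36 36 36 86 f7 d6) = 03 e1; tag = H(19 13 5c 5c 5c 03 e1) = 0224 ← matches
m3: inner = H(73 79 36 36 36 94 45 ce) = 03 35; tag = H(19 13 5c 5c 5c 03 35) = 0178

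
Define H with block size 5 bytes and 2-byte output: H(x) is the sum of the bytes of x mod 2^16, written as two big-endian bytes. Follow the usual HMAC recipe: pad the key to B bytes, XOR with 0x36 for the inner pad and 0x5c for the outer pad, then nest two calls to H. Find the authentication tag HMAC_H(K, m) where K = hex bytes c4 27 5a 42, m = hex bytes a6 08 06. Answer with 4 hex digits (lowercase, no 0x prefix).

0262

Key hex bytes c4 27 5a 42 is 4 bytes ≤ B = 5; zero-pad to 5 bytes: K' = c4 27 5a 42 00.
K' ⊕ ipad = f2 11 6c 74 36.  K' ⊕ opad = 98 7b 06 1e 5c.
Inner input = (K'⊕ipad) ∥ m = f2 11 6c 74 36 ∥ a6 08 06.
Inner hash: sum = 242+17+108+116+54+166+8+6 = 717 → 02 cd.
Outer input = (K'⊕opad) ∥ inner = 98 7b 06 1e 5c ∥ 02 cd.
Outer hash (tag): sum = 152+123+6+30+92+2+205 = 610 → 02 62.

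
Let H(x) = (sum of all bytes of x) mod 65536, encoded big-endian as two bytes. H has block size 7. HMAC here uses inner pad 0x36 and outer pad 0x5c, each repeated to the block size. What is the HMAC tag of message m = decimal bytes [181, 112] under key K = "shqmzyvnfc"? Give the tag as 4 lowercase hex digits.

Key "shqmzyvnfc" = 73 68 71 6d 7a 79 76 6e 66 63 is 10 bytes > B = 7, so hash it first: H(key) = 04 59, then zero-pad to 7 bytes: K' = 04 59 00 00 00 00 00.
K' ⊕ ipad = 32 6f 36 36 36 36 36.  K' ⊕ opad = 58 05 5c 5c 5c 5c 5c.
Inner input = (K'⊕ipad) ∥ m = 32 6f 36 36 36 36 36 ∥ b5 70.
Inner hash: sum = 50+111+54+54+54+54+54+181+112 = 724 → 02 d4.
Outer input = (K'⊕opad) ∥ inner = 58 05 5c 5c 5c 5c 5c ∥ 02 d4.
Outer hash (tag): sum = 88+5+92+92+92+92+92+2+212 = 767 → 02 ff.

02ff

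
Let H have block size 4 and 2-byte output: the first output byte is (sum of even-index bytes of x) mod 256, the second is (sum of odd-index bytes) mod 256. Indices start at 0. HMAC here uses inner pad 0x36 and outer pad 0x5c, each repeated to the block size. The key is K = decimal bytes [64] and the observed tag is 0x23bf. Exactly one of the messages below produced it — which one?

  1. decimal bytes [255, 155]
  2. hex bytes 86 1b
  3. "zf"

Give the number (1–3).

Key decimal bytes [64] = 40 is 1 byte ≤ B = 4; zero-pad to 4 bytes: K' = 40 00 00 00.
K' ⊕ ipad = 76 36 36 36; K' ⊕ opad = 1c 5c 5c 5c.
m1: inner = H(76 36 36 36 ff 9b) = ab 07; tag = H(1c 5c 5c 5c ab 07) = 23bf ← matches
m2: inner = H(76 36 36 36 86 1b) = 32 87; tag = H(1c 5c 5c 5c 32 87) = aa3f
m3: inner = H(76 36 36 36 7a 66) = 26 d2; tag = H(1c 5c 5c 5c 26 d2) = 9e8a

1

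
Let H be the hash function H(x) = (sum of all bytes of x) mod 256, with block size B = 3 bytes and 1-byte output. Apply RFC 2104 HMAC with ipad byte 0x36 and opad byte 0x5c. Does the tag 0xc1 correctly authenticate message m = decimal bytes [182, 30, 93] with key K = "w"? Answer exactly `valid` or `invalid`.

Key "w" = 77 is 1 byte ≤ B = 3; zero-pad to 3 bytes: K' = 77 00 00.
K' ⊕ ipad = 41 36 36; K' ⊕ opad = 2b 5c 5c.
Inner hash: sum = 65+54+54+182+30+93 = 478; mod 256 = 222 → de.
Outer hash (recomputed tag): sum = 43+92+92+222 = 449; mod 256 = 193 → c1.
Recomputed tag = c1; claimed = c1 → match.

valid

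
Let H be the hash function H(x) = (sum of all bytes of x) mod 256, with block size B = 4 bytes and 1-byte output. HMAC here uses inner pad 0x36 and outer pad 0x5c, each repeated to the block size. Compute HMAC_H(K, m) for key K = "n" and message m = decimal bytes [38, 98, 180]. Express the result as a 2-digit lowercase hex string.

7c

Key "n" = 6e is 1 byte ≤ B = 4; zero-pad to 4 bytes: K' = 6e 00 00 00.
K' ⊕ ipad = 58 36 36 36.  K' ⊕ opad = 32 5c 5c 5c.
Inner input = (K'⊕ipad) ∥ m = 58 36 36 36 ∥ 26 62 b4.
Inner hash: sum = 88+54+54+54+38+98+180 = 566; mod 256 = 54 → 36.
Outer input = (K'⊕opad) ∥ inner = 32 5c 5c 5c ∥ 36.
Outer hash (tag): sum = 50+92+92+92+54 = 380; mod 256 = 124 → 7c.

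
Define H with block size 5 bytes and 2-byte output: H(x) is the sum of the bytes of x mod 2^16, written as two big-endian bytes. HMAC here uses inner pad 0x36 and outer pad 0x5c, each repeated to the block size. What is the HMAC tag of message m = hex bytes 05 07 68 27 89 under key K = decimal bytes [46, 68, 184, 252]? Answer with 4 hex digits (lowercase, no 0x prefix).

02a9

Key decimal bytes [46, 68, 184, 252] = 2e 44 b8 fc is 4 bytes ≤ B = 5; zero-pad to 5 bytes: K' = 2e 44 b8 fc 00.
K' ⊕ ipad = 18 72 8e ca 36.  K' ⊕ opad = 72 18 e4 a0 5c.
Inner input = (K'⊕ipad) ∥ m = 18 72 8e ca 36 ∥ 05 07 68 27 89.
Inner hash: sum = 24+114+142+202+54+5+7+104+39+137 = 828 → 03 3c.
Outer input = (K'⊕opad) ∥ inner = 72 18 e4 a0 5c ∥ 03 3c.
Outer hash (tag): sum = 114+24+228+160+92+3+60 = 681 → 02 a9.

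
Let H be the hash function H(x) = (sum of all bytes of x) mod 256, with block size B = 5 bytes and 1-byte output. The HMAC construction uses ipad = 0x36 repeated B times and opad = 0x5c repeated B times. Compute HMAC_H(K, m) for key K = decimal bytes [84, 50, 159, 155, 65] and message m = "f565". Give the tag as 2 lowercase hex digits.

56

Key decimal bytes [84, 50, 159, 155, 65] = 54 32 9f 9b 41 is exactly B = 5 bytes: K' = 54 32 9f 9b 41.
K' ⊕ ipad = 62 04 a9 ad 77.  K' ⊕ opad = 08 6e c3 c7 1d.
Inner input = (K'⊕ipad) ∥ m = 62 04 a9 ad 77 ∥ 66 35 36 35.
Inner hash: sum = 98+4+169+173+119+102+53+54+53 = 825; mod 256 = 57 → 39.
Outer input = (K'⊕opad) ∥ inner = 08 6e c3 c7 1d ∥ 39.
Outer hash (tag): sum = 8+110+195+199+29+57 = 598; mod 256 = 86 → 56.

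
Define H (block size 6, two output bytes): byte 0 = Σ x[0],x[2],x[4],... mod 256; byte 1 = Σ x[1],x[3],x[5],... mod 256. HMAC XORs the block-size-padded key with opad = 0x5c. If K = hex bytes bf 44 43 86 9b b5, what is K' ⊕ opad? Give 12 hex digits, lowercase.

Key hex bytes bf 44 43 86 9b b5 is exactly B = 6 bytes: K' = bf 44 43 86 9b b5.
XOR each byte with 0x5c: bf⊕5c=e3, 44⊕5c=18, 43⊕5c=1f, 86⊕5c=da, 9b⊕5c=c7, b5⊕5c=e9.

e3181fdac7e9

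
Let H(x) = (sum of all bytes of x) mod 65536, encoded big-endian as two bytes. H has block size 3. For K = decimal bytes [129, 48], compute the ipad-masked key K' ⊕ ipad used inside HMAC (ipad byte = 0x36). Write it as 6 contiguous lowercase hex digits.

Key decimal bytes [129, 48] = 81 30 is 2 bytes ≤ B = 3; zero-pad to 3 bytes: K' = 81 30 00.
XOR each byte with 0x36: 81⊕36=b7, 30⊕36=06, 00⊕36=36.

b70636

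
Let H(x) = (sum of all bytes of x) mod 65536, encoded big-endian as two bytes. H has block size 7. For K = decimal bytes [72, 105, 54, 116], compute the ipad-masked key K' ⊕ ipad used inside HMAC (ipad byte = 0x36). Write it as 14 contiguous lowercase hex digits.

Key decimal bytes [72, 105, 54, 116] = 48 69 36 74 is 4 bytes ≤ B = 7; zero-pad to 7 bytes: K' = 48 69 36 74 00 00 00.
XOR each byte with 0x36: 48⊕36=7e, 69⊕36=5f, 36⊕36=00, 74⊕36=42, 00⊕36=36, 00⊕36=36, 00⊕36=36.

7e5f0042363636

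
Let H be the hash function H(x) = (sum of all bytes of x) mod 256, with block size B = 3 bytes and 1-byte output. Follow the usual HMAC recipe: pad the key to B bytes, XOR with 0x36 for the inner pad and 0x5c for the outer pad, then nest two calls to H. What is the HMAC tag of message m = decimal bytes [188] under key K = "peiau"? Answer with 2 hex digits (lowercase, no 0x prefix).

Key "peiau" = 70 65 69 61 75 is 5 bytes > B = 3, so hash it first: H(key) = 14, then zero-pad to 3 bytes: K' = 14 00 00.
K' ⊕ ipad = 22 36 36.  K' ⊕ opad = 48 5c 5c.
Inner input = (K'⊕ipad) ∥ m = 22 36 36 ∥ bc.
Inner hash: sum = 34+54+54+188 = 330; mod 256 = 74 → 4a.
Outer input = (K'⊕opad) ∥ inner = 48 5c 5c ∥ 4a.
Outer hash (tag): sum = 72+92+92+74 = 330; mod 256 = 74 → 4a.

4a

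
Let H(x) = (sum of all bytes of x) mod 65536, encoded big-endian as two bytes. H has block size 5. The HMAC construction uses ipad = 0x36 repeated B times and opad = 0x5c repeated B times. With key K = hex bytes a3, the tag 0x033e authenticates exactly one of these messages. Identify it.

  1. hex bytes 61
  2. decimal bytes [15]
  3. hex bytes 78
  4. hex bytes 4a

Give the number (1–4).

Key hex bytes a3 is 1 byte ≤ B = 5; zero-pad to 5 bytes: K' = a3 00 00 00 00.
K' ⊕ ipad = 95 36 36 36 36; K' ⊕ opad = ff 5c 5c 5c 5c.
m1: inner = H(95 36 36 36 36 61) = 01 ce; tag = H(ff 5c 5c 5c 5c 01 ce) = 033e ← matches
m2: inner = H(95 36 36 36 36 0f) = 01 7c; tag = H(ff 5c 5c 5c 5c 01 7c) = 02ec
m3: inner = H(95 36 36 36 36 78) = 01 e5; tag = H(ff 5c 5c 5c 5c 01 e5) = 0355
m4: inner = H(95 36 36 36 36 4a) = 01 b7; tag = H(ff 5c 5c 5c 5c 01 b7) = 0327

1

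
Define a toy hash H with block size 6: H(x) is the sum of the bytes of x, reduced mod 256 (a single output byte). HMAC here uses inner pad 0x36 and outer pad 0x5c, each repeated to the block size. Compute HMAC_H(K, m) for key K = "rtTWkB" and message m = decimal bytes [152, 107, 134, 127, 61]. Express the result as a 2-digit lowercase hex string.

Key "rtTWkB" = 72 74 54 57 6b 42 is exactly B = 6 bytes: K' = 72 74 54 57 6b 42.
K' ⊕ ipad = 44 42 62 61 5d 74.  K' ⊕ opad = 2e 28 08 0b 37 1e.
Inner input = (K'⊕ipad) ∥ m = 44 42 62 61 5d 74 ∥ 98 6b 86 7f 3d.
Inner hash: sum = 68+66+98+97+93+116+152+107+134+127+61 = 1119; mod 256 = 95 → 5f.
Outer input = (K'⊕opad) ∥ inner = 2e 28 08 0b 37 1e ∥ 5f.
Outer hash (tag): sum = 46+40+8+11+55+30+95 = 285; mod 256 = 29 → 1d.

1d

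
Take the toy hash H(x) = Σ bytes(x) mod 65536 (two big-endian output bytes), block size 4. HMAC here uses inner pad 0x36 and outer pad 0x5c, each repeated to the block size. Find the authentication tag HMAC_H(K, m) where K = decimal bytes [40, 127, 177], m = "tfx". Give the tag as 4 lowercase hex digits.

0258

Key decimal bytes [40, 127, 177] = 28 7f b1 is 3 bytes ≤ B = 4; zero-pad to 4 bytes: K' = 28 7f b1 00.
K' ⊕ ipad = 1e 49 87 36.  K' ⊕ opad = 74 23 ed 5c.
Inner input = (K'⊕ipad) ∥ m = 1e 49 87 36 ∥ 74 66 78.
Inner hash: sum = 30+73+135+54+116+102+120 = 630 → 02 76.
Outer input = (K'⊕opad) ∥ inner = 74 23 ed 5c ∥ 02 76.
Outer hash (tag): sum = 116+35+237+92+2+118 = 600 → 02 58.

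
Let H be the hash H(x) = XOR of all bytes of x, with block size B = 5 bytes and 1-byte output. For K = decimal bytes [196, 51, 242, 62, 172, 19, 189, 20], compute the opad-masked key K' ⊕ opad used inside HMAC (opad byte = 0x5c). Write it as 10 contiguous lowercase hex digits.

715c5c5c5c

Key decimal bytes [196, 51, 242, 62, 172, 19, 189, 20] = c4 33 f2 3e ac 13 bd 14 is 8 bytes > B = 5, so hash it first: H(key) = 2d, then zero-pad to 5 bytes: K' = 2d 00 00 00 00.
XOR each byte with 0x5c: 2d⊕5c=71, 00⊕5c=5c, 00⊕5c=5c, 00⊕5c=5c, 00⊕5c=5c.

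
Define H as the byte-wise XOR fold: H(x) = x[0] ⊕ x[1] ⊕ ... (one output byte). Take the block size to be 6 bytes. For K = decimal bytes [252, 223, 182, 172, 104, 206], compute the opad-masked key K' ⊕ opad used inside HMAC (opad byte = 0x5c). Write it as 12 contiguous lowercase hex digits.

a083eaf03492

Key decimal bytes [252, 223, 182, 172, 104, 206] = fc df b6 ac 68 ce is exactly B = 6 bytes: K' = fc df b6 ac 68 ce.
XOR each byte with 0x5c: fc⊕5c=a0, df⊕5c=83, b6⊕5c=ea, ac⊕5c=f0, 68⊕5c=34, ce⊕5c=92.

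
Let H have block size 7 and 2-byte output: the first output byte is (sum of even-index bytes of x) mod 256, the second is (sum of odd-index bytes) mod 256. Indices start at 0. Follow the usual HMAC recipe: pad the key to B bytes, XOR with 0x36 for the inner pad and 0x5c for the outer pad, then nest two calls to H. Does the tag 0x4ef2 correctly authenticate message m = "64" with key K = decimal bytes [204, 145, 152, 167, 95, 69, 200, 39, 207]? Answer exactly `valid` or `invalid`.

Key decimal bytes [204, 145, 152, 167, 95, 69, 200, 39, 207] = cc 91 98 a7 5f 45 c8 27 cf is 9 bytes > B = 7, so hash it first: H(key) = 5a a4, then zero-pad to 7 bytes: K' = 5a a4 00 00 00 00 00.
K' ⊕ ipad = 6c 92 36 36 36 36 36; K' ⊕ opad = 06 f8 5c 5c 5c 5c 5c.
Inner hash: even-index sum = 322 mod 256 = 66; odd-index sum = 308 mod 256 = 52 → 42 34.
Outer hash (recomputed tag): even-index sum = 334 mod 256 = 78; odd-index sum = 498 mod 256 = 242 → 4e f2.
Recomputed tag = 4ef2; claimed = 4ef2 → match.

valid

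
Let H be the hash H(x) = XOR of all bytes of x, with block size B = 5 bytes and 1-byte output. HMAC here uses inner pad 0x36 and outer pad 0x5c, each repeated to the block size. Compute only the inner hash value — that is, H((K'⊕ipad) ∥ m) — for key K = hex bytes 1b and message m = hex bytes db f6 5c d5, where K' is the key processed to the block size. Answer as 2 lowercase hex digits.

Key hex bytes 1b is 1 byte ≤ B = 5; zero-pad to 5 bytes: K' = 1b 00 00 00 00.
K' ⊕ ipad = 2d 36 36 36 36.
Inner input = 2d 36 36 36 36 ∥ db f6 5c d5.
Inner hash: XOR 2d⊕36⊕36⊕36⊕36⊕db⊕f6⊕5c⊕d5 = 89.

89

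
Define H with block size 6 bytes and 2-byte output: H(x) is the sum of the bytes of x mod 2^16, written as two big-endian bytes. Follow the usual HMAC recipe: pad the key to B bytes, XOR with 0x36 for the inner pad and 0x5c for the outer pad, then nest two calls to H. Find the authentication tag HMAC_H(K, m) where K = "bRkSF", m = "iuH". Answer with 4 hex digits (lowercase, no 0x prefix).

0151

Key "bRkSF" = 62 52 6b 53 46 is 5 bytes ≤ B = 6; zero-pad to 6 bytes: K' = 62 52 6b 53 46 00.
K' ⊕ ipad = 54 64 5d 65 70 36.  K' ⊕ opad = 3e 0e 37 0f 1a 5c.
Inner input = (K'⊕ipad) ∥ m = 54 64 5d 65 70 36 ∥ 69 75 48.
Inner hash: sum = 84+100+93+101+112+54+105+117+72 = 838 → 03 46.
Outer input = (K'⊕opad) ∥ inner = 3e 0e 37 0f 1a 5c ∥ 03 46.
Outer hash (tag): sum = 62+14+55+15+26+92+3+70 = 337 → 01 51.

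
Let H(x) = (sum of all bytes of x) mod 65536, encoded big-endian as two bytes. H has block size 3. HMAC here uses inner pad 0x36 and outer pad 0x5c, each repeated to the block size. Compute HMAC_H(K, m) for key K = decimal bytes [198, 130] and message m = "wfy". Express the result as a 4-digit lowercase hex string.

0207

Key decimal bytes [198, 130] = c6 82 is 2 bytes ≤ B = 3; zero-pad to 3 bytes: K' = c6 82 00.
K' ⊕ ipad = f0 b4 36.  K' ⊕ opad = 9a de 5c.
Inner input = (K'⊕ipad) ∥ m = f0 b4 36 ∥ 77 66 79.
Inner hash: sum = 240+180+54+119+102+121 = 816 → 03 30.
Outer input = (K'⊕opad) ∥ inner = 9a de 5c ∥ 03 30.
Outer hash (tag): sum = 154+222+92+3+48 = 519 → 02 07.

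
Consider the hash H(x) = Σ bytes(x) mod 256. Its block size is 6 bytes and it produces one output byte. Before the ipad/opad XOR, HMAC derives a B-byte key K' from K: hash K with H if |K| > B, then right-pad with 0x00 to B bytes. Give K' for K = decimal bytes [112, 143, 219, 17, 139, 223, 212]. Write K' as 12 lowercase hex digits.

|K| = 7 > B = 6, so first hash the key.
H(K): sum = 112+143+219+17+139+223+212 = 1065; mod 256 = 41 → 29.
Zero-pad H(K) = 29 to 6 bytes: K' = 29 00 00 00 00 00.

290000000000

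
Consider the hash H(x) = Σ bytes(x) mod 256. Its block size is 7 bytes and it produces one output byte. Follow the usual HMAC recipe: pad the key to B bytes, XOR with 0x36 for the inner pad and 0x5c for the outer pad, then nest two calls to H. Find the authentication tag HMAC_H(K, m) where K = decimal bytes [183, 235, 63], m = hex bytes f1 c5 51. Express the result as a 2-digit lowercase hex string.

bb

Key decimal bytes [183, 235, 63] = b7 eb 3f is 3 bytes ≤ B = 7; zero-pad to 7 bytes: K' = b7 eb 3f 00 00 00 00.
K' ⊕ ipad = 81 dd 09 36 36 36 36.  K' ⊕ opad = eb b7 63 5c 5c 5c 5c.
Inner input = (K'⊕ipad) ∥ m = 81 dd 09 36 36 36 36 ∥ f1 c5 51.
Inner hash: sum = 129+221+9+54+54+54+54+241+197+81 = 1094; mod 256 = 70 → 46.
Outer input = (K'⊕opad) ∥ inner = eb b7 63 5c 5c 5c 5c ∥ 46.
Outer hash (tag): sum = 235+183+99+92+92+92+92+70 = 955; mod 256 = 187 → bb.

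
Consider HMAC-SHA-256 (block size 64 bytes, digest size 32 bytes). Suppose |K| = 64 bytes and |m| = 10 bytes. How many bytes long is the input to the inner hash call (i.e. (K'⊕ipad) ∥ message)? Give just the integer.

Key is 64 ≤ 64 bytes, zero-padded: |K'| = 64.
Inner input = (K'⊕ipad) ∥ m → 64 + 10 = 74 bytes.

74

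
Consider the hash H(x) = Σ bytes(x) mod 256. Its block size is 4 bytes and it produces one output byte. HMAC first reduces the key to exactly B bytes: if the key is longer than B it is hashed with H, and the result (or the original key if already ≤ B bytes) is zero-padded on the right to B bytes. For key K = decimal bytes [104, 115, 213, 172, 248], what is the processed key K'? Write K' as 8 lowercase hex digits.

54000000

|K| = 5 > B = 4, so first hash the key.
H(K): sum = 104+115+213+172+248 = 852; mod 256 = 84 → 54.
Zero-pad H(K) = 54 to 4 bytes: K' = 54 00 00 00.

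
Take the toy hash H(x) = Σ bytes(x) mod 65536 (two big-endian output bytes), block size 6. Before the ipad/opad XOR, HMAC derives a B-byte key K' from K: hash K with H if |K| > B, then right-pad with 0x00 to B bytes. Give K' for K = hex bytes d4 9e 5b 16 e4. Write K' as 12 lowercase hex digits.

d49e5b16e400

Key hex bytes d4 9e 5b 16 e4 is 5 bytes ≤ B = 6; zero-pad to 6 bytes: K' = d4 9e 5b 16 e4 00.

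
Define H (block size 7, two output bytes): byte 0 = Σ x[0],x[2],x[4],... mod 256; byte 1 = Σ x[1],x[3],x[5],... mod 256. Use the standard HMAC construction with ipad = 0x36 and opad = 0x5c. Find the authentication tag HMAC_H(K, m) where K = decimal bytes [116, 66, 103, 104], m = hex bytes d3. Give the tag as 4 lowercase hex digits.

f6ad

Key decimal bytes [116, 66, 103, 104] = 74 42 67 68 is 4 bytes ≤ B = 7; zero-pad to 7 bytes: K' = 74 42 67 68 00 00 00.
K' ⊕ ipad = 42 74 51 5e 36 36 36.  K' ⊕ opad = 28 1e 3b 34 5c 5c 5c.
Inner input = (K'⊕ipad) ∥ m = 42 74 51 5e 36 36 36 ∥ d3.
Inner hash: even-index sum = 255 mod 256 = 255; odd-index sum = 475 mod 256 = 219 → ff db.
Outer input = (K'⊕opad) ∥ inner = 28 1e 3b 34 5c 5c 5c ∥ ff db.
Outer hash (tag): even-index sum = 502 mod 256 = 246; odd-index sum = 429 mod 256 = 173 → f6 ad.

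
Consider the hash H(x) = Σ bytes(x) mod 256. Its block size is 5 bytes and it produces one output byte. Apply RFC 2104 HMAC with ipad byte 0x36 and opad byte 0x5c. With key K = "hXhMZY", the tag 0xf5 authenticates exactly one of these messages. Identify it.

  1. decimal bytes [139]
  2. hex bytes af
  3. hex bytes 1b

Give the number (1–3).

3

Key "hXhMZY" = 68 58 68 4d 5a 59 is 6 bytes > B = 5, so hash it first: H(key) = 28, then zero-pad to 5 bytes: K' = 28 00 00 00 00.
K' ⊕ ipad = 1e 36 36 36 36; K' ⊕ opad = 74 5c 5c 5c 5c.
m1: inner = H(1e 36 36 36 36 8b) = 81; tag = H(74 5c 5c 5c 5c 81) = 65
m2: inner = H(1e 36 36 36 36 af) = a5; tag = H(74 5c 5c 5c 5c a5) = 89
m3: inner = H(1e 36 36 36 36 1b) = 11; tag = H(74 5c 5c 5c 5c 11) = f5 ← matches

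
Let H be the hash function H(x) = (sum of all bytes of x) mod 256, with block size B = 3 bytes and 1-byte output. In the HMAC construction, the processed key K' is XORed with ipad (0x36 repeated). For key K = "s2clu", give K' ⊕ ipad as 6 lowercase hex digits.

Key "s2clu" = 73 32 63 6c 75 is 5 bytes > B = 3, so hash it first: H(key) = e9, then zero-pad to 3 bytes: K' = e9 00 00.
XOR each byte with 0x36: e9⊕36=df, 00⊕36=36, 00⊕36=36.

df3636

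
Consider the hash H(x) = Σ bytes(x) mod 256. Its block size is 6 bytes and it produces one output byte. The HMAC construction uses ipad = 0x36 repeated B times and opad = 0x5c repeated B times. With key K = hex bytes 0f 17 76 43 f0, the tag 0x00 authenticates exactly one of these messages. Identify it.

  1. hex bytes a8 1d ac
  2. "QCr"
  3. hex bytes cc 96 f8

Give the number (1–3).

Key hex bytes 0f 17 76 43 f0 is 5 bytes ≤ B = 6; zero-pad to 6 bytes: K' = 0f 17 76 43 f0 00.
K' ⊕ ipad = 39 21 40 75 c6 36; K' ⊕ opad = 53 4b 2a 1f ac 5c.
m1: inner = H(39 21 40 75 c6 36 a8 1d ac) = 7c; tag = H(53 4b 2a 1f ac 5c 7c) = 6b
m2: inner = H(39 21 40 75 c6 36 51 43 72) = 11; tag = H(53 4b 2a 1f ac 5c 11) = 00 ← matches
m3: inner = H(39 21 40 75 c6 36 cc 96 f8) = 65; tag = H(53 4b 2a 1f ac 5c 65) = 54

2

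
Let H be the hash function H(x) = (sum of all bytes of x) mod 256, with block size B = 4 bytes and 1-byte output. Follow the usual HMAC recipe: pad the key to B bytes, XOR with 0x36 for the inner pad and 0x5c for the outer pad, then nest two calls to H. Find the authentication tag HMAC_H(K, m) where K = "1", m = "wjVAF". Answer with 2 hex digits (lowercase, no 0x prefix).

Key "1" = 31 is 1 byte ≤ B = 4; zero-pad to 4 bytes: K' = 31 00 00 00.
K' ⊕ ipad = 07 36 36 36.  K' ⊕ opad = 6d 5c 5c 5c.
Inner input = (K'⊕ipad) ∥ m = 07 36 36 36 ∥ 77 6a 56 41 46.
Inner hash: sum = 7+54+54+54+119+106+86+65+70 = 615; mod 256 = 103 → 67.
Outer input = (K'⊕opad) ∥ inner = 6d 5c 5c 5c ∥ 67.
Outer hash (tag): sum = 109+92+92+92+103 = 488; mod 256 = 232 → e8.

e8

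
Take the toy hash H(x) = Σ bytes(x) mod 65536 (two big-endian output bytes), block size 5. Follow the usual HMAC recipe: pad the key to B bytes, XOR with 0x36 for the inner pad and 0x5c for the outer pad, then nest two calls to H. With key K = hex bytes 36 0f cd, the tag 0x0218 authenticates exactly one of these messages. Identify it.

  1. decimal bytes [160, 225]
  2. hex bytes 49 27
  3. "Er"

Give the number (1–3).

2

Key hex bytes 36 0f cd is 3 bytes ≤ B = 5; zero-pad to 5 bytes: K' = 36 0f cd 00 00.
K' ⊕ ipad = 00 39 fb 36 36; K' ⊕ opad = 6a 53 91 5c 5c.
m1: inner = H(00 39 fb 36 36 a0 e1) = 03 21; tag = H(6a 53 91 5c 5c 03 21) = 022a
m2: inner = H(00 39 fb 36 36 49 27) = 02 10; tag = H(6a 53 91 5c 5c 02 10) = 0218 ← matches
m3: inner = H(00 39 fb 36 36 45 72) = 02 57; tag = H(6a 53 91 5c 5c 02 57) = 025f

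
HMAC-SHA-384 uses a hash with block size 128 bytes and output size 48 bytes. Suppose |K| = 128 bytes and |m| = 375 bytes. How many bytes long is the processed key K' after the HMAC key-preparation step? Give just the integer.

128

Key is 128 ≤ 128 bytes, zero-padded: |K'| = 128.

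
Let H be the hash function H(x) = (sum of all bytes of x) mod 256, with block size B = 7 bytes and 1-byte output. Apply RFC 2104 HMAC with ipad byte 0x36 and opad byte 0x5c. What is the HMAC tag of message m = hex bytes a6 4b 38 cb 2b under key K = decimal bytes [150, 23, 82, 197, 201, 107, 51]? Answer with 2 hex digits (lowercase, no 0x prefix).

8f

Key decimal bytes [150, 23, 82, 197, 201, 107, 51] = 96 17 52 c5 c9 6b 33 is exactly B = 7 bytes: K' = 96 17 52 c5 c9 6b 33.
K' ⊕ ipad = a0 21 64 f3 ff 5d 05.  K' ⊕ opad = ca 4b 0e 99 95 37 6f.
Inner input = (K'⊕ipad) ∥ m = a0 21 64 f3 ff 5d 05 ∥ a6 4b 38 cb 2b.
Inner hash: sum = 160+33+100+243+255+93+5+166+75+56+203+43 = 1432; mod 256 = 152 → 98.
Outer input = (K'⊕opad) ∥ inner = ca 4b 0e 99 95 37 6f ∥ 98.
Outer hash (tag): sum = 202+75+14+153+149+55+111+152 = 911; mod 256 = 143 → 8f.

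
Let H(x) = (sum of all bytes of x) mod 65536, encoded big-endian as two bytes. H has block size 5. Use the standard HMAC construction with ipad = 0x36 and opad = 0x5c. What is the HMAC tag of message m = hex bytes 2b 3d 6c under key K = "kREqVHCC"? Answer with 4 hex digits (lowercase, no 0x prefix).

Key "kREqVHCC" = 6b 52 45 71 56 48 43 43 is 8 bytes > B = 5, so hash it first: H(key) = 02 97, then zero-pad to 5 bytes: K' = 02 97 00 00 00.
K' ⊕ ipad = 34 a1 36 36 36.  K' ⊕ opad = 5e cb 5c 5c 5c.
Inner input = (K'⊕ipad) ∥ m = 34 a1 36 36 36 ∥ 2b 3d 6c.
Inner hash: sum = 52+161+54+54+54+43+61+108 = 587 → 02 4b.
Outer input = (K'⊕opad) ∥ inner = 5e cb 5c 5c 5c ∥ 02 4b.
Outer hash (tag): sum = 94+203+92+92+92+2+75 = 650 → 02 8a.

028a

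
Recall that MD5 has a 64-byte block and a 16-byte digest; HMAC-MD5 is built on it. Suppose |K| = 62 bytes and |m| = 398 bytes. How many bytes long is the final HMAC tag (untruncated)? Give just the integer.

The tag is one MD5 digest: 16 bytes.

16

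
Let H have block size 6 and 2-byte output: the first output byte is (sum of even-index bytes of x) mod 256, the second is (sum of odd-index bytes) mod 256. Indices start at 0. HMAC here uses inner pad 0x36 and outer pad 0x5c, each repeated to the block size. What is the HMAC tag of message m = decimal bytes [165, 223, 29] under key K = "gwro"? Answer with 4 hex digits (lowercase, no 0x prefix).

Key "gwro" = 67 77 72 6f is 4 bytes ≤ B = 6; zero-pad to 6 bytes: K' = 67 77 72 6f 00 00.
K' ⊕ ipad = 51 41 44 59 36 36.  K' ⊕ opad = 3b 2b 2e 33 5c 5c.
Inner input = (K'⊕ipad) ∥ m = 51 41 44 59 36 36 ∥ a5 df 1d.
Inner hash: even-index sum = 397 mod 256 = 141; odd-index sum = 431 mod 256 = 175 → 8d af.
Outer input = (K'⊕opad) ∥ inner = 3b 2b 2e 33 5c 5c ∥ 8d af.
Outer hash (tag): even-index sum = 338 mod 256 = 82; odd-index sum = 361 mod 256 = 105 → 52 69.

5269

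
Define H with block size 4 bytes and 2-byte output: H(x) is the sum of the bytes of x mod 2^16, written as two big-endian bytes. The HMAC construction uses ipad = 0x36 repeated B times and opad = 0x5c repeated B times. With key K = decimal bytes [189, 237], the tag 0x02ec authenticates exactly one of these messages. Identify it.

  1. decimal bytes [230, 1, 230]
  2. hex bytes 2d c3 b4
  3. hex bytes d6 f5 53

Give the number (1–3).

Key decimal bytes [189, 237] = bd ed is 2 bytes ≤ B = 4; zero-pad to 4 bytes: K' = bd ed 00 00.
K' ⊕ ipad = 8b db 36 36; K' ⊕ opad = e1 b1 5c 5c.
m1: inner = H(8b db 36 36 e6 01 e6) = 03 9f; tag = H(e1 b1 5c 5c 03 9f) = 02ec ← matches
m2: inner = H(8b db 36 36 2d c3 b4) = 03 76; tag = H(e1 b1 5c 5c 03 76) = 02c3
m3: inner = H(8b db 36 36 d6 f5 53) = 03 f0; tag = H(e1 b1 5c 5c 03 f0) = 033d

1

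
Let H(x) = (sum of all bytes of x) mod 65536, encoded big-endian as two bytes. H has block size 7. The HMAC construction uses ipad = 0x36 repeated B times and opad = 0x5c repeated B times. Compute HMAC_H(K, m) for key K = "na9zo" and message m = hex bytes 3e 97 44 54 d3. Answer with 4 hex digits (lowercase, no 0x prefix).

01f8

Key "na9zo" = 6e 61 39 7a 6f is 5 bytes ≤ B = 7; zero-pad to 7 bytes: K' = 6e 61 39 7a 6f 00 00.
K' ⊕ ipad = 58 57 0f 4c 59 36 36.  K' ⊕ opad = 32 3d 65 26 33 5c 5c.
Inner input = (K'⊕ipad) ∥ m = 58 57 0f 4c 59 36 36 ∥ 3e 97 44 54 d3.
Inner hash: sum = 88+87+15+76+89+54+54+62+151+68+84+211 = 1039 → 04 0f.
Outer input = (K'⊕opad) ∥ inner = 32 3d 65 26 33 5c 5c ∥ 04 0f.
Outer hash (tag): sum = 50+61+101+38+51+92+92+4+15 = 504 → 01 f8.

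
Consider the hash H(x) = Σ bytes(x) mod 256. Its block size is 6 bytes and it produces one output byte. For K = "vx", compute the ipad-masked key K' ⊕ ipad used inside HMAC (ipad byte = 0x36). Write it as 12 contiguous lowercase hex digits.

404e36363636

Key "vx" = 76 78 is 2 bytes ≤ B = 6; zero-pad to 6 bytes: K' = 76 78 00 00 00 00.
XOR each byte with 0x36: 76⊕36=40, 78⊕36=4e, 00⊕36=36, 00⊕36=36, 00⊕36=36, 00⊕36=36.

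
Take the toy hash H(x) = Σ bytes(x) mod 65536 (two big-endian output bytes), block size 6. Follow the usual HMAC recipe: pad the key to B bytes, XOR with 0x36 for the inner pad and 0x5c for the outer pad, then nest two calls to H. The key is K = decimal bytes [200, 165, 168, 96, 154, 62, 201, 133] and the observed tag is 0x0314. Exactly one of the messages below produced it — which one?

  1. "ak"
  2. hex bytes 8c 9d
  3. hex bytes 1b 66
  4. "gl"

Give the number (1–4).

Key decimal bytes [200, 165, 168, 96, 154, 62, 201, 133] = c8 a5 a8 60 9a 3e c9 85 is 8 bytes > B = 6, so hash it first: H(key) = 04 9b, then zero-pad to 6 bytes: K' = 04 9b 00 00 00 00.
K' ⊕ ipad = 32 ad 36 36 36 36; K' ⊕ opad = 58 c7 5c 5c 5c 5c.
m1: inner = H(32 ad 36 36 36 36 61 6b) = 02 83; tag = H(58 c7 5c 5c 5c 5c 02 83) = 0314 ← matches
m2: inner = H(32 ad 36 36 36 36 8c 9d) = 02 e0; tag = H(58 c7 5c 5c 5c 5c 02 e0) = 0371
m3: inner = H(32 ad 36 36 36 36 1b 66) = 02 38; tag = H(58 c7 5c 5c 5c 5c 02 38) = 02c9
m4: inner = H(32 ad 36 36 36 36 67 6c) = 02 8a; tag = H(58 c7 5c 5c 5c 5c 02 8a) = 031b

1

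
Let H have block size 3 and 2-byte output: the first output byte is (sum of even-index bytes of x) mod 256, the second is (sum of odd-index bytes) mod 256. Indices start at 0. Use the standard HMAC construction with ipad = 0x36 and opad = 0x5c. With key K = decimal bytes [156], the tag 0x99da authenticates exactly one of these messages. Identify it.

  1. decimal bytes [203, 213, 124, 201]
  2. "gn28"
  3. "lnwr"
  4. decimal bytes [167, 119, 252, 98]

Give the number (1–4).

1

Key decimal bytes [156] = 9c is 1 byte ≤ B = 3; zero-pad to 3 bytes: K' = 9c 00 00.
K' ⊕ ipad = aa 36 36; K' ⊕ opad = c0 5c 5c.
m1: inner = H(aa 36 36 cb d5 7c c9) = 7e 7d; tag = H(c0 5c 5c 7e 7d) = 99da ← matches
m2: inner = H(aa 36 36 67 6e 32 38) = 86 cf; tag = H(c0 5c 5c 86 cf) = ebe2
m3: inner = H(aa 36 36 6c 6e 77 72) = c0 19; tag = H(c0 5c 5c c0 19) = 351c
m4: inner = H(aa 36 36 a7 77 fc 62) = b9 d9; tag = H(c0 5c 5c b9 d9) = f515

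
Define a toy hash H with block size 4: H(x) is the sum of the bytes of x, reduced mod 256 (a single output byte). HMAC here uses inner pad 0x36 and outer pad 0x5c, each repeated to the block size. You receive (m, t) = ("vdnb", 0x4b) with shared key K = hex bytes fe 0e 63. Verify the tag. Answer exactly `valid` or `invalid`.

Key hex bytes fe 0e 63 is 3 bytes ≤ B = 4; zero-pad to 4 bytes: K' = fe 0e 63 00.
K' ⊕ ipad = c8 38 55 36; K' ⊕ opad = a2 52 3f 5c.
Inner hash: sum = 200+56+85+54+118+100+110+98 = 821; mod 256 = 53 → 35.
Outer hash (recomputed tag): sum = 162+82+63+92+53 = 452; mod 256 = 196 → c4.
Recomputed tag = c4; claimed = 4b → mismatch.

invalid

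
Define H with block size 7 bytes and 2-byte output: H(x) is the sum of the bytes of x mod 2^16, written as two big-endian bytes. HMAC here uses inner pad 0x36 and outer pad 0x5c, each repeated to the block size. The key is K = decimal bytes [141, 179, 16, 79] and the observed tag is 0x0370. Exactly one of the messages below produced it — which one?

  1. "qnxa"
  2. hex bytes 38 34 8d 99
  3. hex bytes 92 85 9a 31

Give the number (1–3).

1

Key decimal bytes [141, 179, 16, 79] = 8d b3 10 4f is 4 bytes ≤ B = 7; zero-pad to 7 bytes: K' = 8d b3 10 4f 00 00 00.
K' ⊕ ipad = bb 85 26 79 36 36 36; K' ⊕ opad = d1 ef 4c 13 5c 5c 5c.
m1: inner = H(bb 85 26 79 36 36 36 71 6e 78 61) = 04 39; tag = H(d1 ef 4c 13 5c 5c 5c 04 39) = 0370 ← matches
m2: inner = H(bb 85 26 79 36 36 36 38 34 8d 99) = 04 13; tag = H(d1 ef 4c 13 5c 5c 5c 04 13) = 034a
m3: inner = H(bb 85 26 79 36 36 36 92 85 9a 31) = 04 63; tag = H(d1 ef 4c 13 5c 5c 5c 04 63) = 039a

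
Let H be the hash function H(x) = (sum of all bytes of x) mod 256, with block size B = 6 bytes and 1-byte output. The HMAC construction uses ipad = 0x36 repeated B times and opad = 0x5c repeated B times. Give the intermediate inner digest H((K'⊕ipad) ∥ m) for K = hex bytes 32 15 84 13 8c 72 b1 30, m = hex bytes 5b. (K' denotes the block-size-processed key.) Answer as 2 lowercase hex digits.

Key hex bytes 32 15 84 13 8c 72 b1 30 is 8 bytes > B = 6, so hash it first: H(key) = bd, then zero-pad to 6 bytes: K' = bd 00 00 00 00 00.
K' ⊕ ipad = 8b 36 36 36 36 36.
Inner input = 8b 36 36 36 36 36 ∥ 5b.
Inner hash: sum = 139+54+54+54+54+54+91 = 500; mod 256 = 244 → f4.

f4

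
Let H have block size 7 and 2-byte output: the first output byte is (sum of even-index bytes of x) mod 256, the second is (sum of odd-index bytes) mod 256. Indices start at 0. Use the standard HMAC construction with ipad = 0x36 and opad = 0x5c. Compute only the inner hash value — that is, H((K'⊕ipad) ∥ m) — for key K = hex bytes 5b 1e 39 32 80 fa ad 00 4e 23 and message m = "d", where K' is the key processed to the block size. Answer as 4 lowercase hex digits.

Key hex bytes 5b 1e 39 32 80 fa ad 00 4e 23 is 10 bytes > B = 7, so hash it first: H(key) = 0f 6d, then zero-pad to 7 bytes: K' = 0f 6d 00 00 00 00 00.
K' ⊕ ipad = 39 5b 36 36 36 36 36.
Inner input = 39 5b 36 36 36 36 36 ∥ 64.
Inner hash: even-index sum = 219 mod 256 = 219; odd-index sum = 299 mod 256 = 43 → db 2b.

db2b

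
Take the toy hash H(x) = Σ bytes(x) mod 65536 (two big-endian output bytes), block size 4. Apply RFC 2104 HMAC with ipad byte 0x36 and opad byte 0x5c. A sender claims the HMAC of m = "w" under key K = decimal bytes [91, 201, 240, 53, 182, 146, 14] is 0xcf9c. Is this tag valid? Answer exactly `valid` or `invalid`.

Key decimal bytes [91, 201, 240, 53, 182, 146, 14] = 5b c9 f0 35 b6 92 0e is 7 bytes > B = 4, so hash it first: H(key) = 03 9f, then zero-pad to 4 bytes: K' = 03 9f 00 00.
K' ⊕ ipad = 35 a9 36 36; K' ⊕ opad = 5f c3 5c 5c.
Inner hash: sum = 53+169+54+54+119 = 449 → 01 c1.
Outer hash (recomputed tag): sum = 95+195+92+92+1+193 = 668 → 02 9c.
Recomputed tag = 029c; claimed = cf9c → mismatch.

invalid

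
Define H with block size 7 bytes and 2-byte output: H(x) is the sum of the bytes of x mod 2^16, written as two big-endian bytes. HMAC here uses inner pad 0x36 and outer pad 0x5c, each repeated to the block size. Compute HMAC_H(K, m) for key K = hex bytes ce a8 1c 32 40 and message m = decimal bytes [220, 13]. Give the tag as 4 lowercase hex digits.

039a

Key hex bytes ce a8 1c 32 40 is 5 bytes ≤ B = 7; zero-pad to 7 bytes: K' = ce a8 1c 32 40 00 00.
K' ⊕ ipad = f8 9e 2a 04 76 36 36.  K' ⊕ opad = 92 f4 40 6e 1c 5c 5c.
Inner input = (K'⊕ipad) ∥ m = f8 9e 2a 04 76 36 36 ∥ dc 0d.
Inner hash: sum = 248+158+42+4+118+54+54+220+13 = 911 → 03 8f.
Outer input = (K'⊕opad) ∥ inner = 92 f4 40 6e 1c 5c 5c ∥ 03 8f.
Outer hash (tag): sum = 146+244+64+110+28+92+92+3+143 = 922 → 03 9a.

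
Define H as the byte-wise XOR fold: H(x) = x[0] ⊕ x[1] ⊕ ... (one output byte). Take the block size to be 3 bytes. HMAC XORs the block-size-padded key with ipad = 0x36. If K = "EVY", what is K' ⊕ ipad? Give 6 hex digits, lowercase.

Key "EVY" = 45 56 59 is exactly B = 3 bytes: K' = 45 56 59.
XOR each byte with 0x36: 45⊕36=73, 56⊕36=60, 59⊕36=6f.

73606f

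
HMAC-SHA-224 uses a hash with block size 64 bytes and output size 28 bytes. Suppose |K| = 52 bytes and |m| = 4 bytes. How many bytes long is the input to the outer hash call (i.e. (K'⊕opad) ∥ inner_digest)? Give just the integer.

92

Key is 52 ≤ 64 bytes, zero-padded: |K'| = 64.
Outer input = (K'⊕opad) ∥ H(inner) → 64 + 28 = 92 bytes.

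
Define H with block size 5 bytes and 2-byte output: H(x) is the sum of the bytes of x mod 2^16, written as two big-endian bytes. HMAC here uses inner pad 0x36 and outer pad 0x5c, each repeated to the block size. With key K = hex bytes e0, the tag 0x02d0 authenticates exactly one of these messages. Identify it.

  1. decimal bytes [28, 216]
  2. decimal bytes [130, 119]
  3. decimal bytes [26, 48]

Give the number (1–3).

Key hex bytes e0 is 1 byte ≤ B = 5; zero-pad to 5 bytes: K' = e0 00 00 00 00.
K' ⊕ ipad = d6 36 36 36 36; K' ⊕ opad = bc 5c 5c 5c 5c.
m1: inner = H(d6 36 36 36 36 1c d8) = 02 a2; tag = H(bc 5c 5c 5c 5c 02 a2) = 02d0 ← matches
m2: inner = H(d6 36 36 36 36 82 77) = 02 a7; tag = H(bc 5c 5c 5c 5c 02 a7) = 02d5
m3: inner = H(d6 36 36 36 36 1a 30) = 01 f8; tag = H(bc 5c 5c 5c 5c 01 f8) = 0325

1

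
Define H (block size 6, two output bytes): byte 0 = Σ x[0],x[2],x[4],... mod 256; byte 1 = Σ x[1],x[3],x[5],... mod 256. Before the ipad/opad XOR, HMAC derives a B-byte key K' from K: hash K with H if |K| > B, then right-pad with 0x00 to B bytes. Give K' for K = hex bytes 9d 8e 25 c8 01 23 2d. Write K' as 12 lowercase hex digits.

f07900000000

|K| = 7 > B = 6, so first hash the key.
H(K): even-index sum = 240 mod 256 = 240; odd-index sum = 377 mod 256 = 121 → f0 79.
Zero-pad H(K) = f0 79 to 6 bytes: K' = f0 79 00 00 00 00.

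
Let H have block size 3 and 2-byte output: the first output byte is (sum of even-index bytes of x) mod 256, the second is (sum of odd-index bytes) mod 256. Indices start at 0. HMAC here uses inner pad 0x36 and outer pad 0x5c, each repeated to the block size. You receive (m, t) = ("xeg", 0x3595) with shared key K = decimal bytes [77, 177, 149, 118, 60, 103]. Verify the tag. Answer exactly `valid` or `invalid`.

Key decimal bytes [77, 177, 149, 118, 60, 103] = 4d b1 95 76 3c 67 is 6 bytes > B = 3, so hash it first: H(key) = 1e 8e, then zero-pad to 3 bytes: K' = 1e 8e 00.
K' ⊕ ipad = 28 b8 36; K' ⊕ opad = 42 d2 5c.
Inner hash: even-index sum = 195 mod 256 = 195; odd-index sum = 407 mod 256 = 151 → c3 97.
Outer hash (recomputed tag): even-index sum = 309 mod 256 = 53; odd-index sum = 405 mod 256 = 149 → 35 95.
Recomputed tag = 3595; claimed = 3595 → match.

valid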